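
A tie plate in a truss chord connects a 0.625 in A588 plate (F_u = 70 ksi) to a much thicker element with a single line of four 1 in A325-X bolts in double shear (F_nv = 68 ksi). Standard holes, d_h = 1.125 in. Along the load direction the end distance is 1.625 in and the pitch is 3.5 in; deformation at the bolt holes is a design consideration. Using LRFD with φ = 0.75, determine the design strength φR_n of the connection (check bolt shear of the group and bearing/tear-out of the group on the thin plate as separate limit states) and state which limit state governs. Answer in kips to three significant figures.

278 kips (bearing governs)

Bolt shear: A_b = π·1²/4 = 0.7854 in²; R_n = 68 × 0.7854 × 4 × 2 = 427.3 kips → 0.75 × 427.3 = 320 kips.
Bearing (1.2 l_c t F_u ≤ 2.4 d t F_u): upper limit = 2.4·1·0.625·70 = 105 kips.
  Edge l_c = 1.625 − 1.125/2 = 1.062 → r_n = 55.78 kips; interior l_c = 3.5 − 1.125 = 2.375 → r_n = 105 kips.
  R_n,bearing = 1·55.78 + 3·105 = 370.8 kips → 0.75 × 370.8 = 278 kips.
Bearing governs: 278 kips.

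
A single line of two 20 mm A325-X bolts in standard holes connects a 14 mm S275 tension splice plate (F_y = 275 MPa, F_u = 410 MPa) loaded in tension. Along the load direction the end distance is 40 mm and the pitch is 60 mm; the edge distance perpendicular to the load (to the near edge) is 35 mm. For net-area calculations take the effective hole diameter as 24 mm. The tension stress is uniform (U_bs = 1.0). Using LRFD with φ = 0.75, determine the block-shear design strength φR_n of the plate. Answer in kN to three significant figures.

Shear plane L_v = 40 + 1·60 = 100 mm; A_gv = 100 × 14 = 1400 mm².
A_nv = (100 − 1.5·24) × 14 = 896 mm².
A_nt = (35 − 0.5·24) × 14 = 322 mm².
0.6 F_u A_nv = 220.4 kN; 0.6 F_y A_gv = 231 kN → shear rupture governs the shear term.
R_n = 220.4 + 1.0 × 410 × 322 / 1000 = 352.4 kN.
Design strength φR_n = 0.75 × 352.4 = 264 kN.

264 kN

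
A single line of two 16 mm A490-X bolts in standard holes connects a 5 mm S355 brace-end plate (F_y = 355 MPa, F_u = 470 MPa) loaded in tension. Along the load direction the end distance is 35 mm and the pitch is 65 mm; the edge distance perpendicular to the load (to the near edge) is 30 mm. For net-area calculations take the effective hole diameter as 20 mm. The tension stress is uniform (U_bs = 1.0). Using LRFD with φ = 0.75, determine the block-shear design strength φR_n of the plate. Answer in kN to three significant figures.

109 kN

Shear plane L_v = 35 + 1·65 = 100 mm; A_gv = 100 × 5 = 500 mm².
A_nv = (100 − 1.5·20) × 5 = 350 mm².
A_nt = (30 − 0.5·20) × 5 = 100 mm².
0.6 F_u A_nv = 98.7 kN; 0.6 F_y A_gv = 106.5 kN → shear rupture governs the shear term.
R_n = 98.7 + 1.0 × 470 × 100 / 1000 = 145.7 kN.
Design strength φR_n = 0.75 × 145.7 = 109 kN.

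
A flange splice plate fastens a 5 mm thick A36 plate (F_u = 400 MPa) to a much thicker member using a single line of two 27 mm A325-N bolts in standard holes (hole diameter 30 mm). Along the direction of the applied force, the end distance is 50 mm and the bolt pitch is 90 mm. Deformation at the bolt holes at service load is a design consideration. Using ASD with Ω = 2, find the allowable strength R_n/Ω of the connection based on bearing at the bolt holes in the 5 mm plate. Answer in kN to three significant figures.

107 kN

Per bolt r_n = 1.2 l_c t F_u ≤ 2.4 d t F_u; upper limit = 2.4 × 27 × 5 × 400 / 1000 = 129.6 kN.
Edge bolt: l_c = 50 − 30/2 = 35 mm → 1.2 × 35 × 5 × 400 / 1000 = 84 → r_n = 84 kN.
Interior bolts: l_c = 90 − 30 = 60 mm → 1.2 × 60 × 5 × 400 / 1000 = 144 → r_n = 129.6 kN.
R_n = 1 × 84 + 1 × 129.6 = 213.6 kN.
Allowable strength R_n/Ω = 213.6 / 2 = 107 kN.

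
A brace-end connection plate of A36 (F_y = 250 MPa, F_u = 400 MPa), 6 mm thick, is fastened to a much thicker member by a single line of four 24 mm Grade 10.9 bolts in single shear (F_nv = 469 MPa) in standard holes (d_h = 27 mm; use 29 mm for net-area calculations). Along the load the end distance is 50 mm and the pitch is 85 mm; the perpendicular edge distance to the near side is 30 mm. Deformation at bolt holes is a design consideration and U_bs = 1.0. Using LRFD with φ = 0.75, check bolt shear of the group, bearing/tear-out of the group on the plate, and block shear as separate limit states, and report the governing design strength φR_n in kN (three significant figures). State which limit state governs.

234 kN (block shear governs)

Bolt shear: A_b = π·24²/4 = 452.4 mm²; R_n = 469 × 452.4 × 4 × 1 / 1000 = 848.7 kN → 0.75 × 848.7 = 637 kN.
Bearing: edge l_c = 36.5, r_n = 105.1 kN; interior l_c = 58, r_n = 138.2 kN; R_n = 105.1 + 3·138.2 = 519.8 kN → 390 kN.
Block shear: A_gv = 1830, A_nv = 1221, A_nt = 93 mm²; R_n = min(0.6F_uA_nv, 0.6F_yA_gv) + U_bs·F_u·A_nt = 311.7 kN → 234 kN.
Block shear governs: 234 kN.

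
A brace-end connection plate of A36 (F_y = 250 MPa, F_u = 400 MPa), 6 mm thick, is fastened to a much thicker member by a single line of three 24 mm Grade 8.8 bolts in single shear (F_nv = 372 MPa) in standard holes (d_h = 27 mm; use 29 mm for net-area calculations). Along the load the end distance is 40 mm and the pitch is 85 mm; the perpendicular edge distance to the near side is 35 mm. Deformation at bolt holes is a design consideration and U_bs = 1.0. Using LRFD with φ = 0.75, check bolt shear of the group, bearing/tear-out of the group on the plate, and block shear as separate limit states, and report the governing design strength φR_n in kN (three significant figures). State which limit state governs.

Bolt shear: A_b = π·24²/4 = 452.4 mm²; R_n = 372 × 452.4 × 3 × 1 / 1000 = 504.9 kN → 0.75 × 504.9 = 379 kN.
Bearing: edge l_c = 26.5, r_n = 76.32 kN; interior l_c = 58, r_n = 138.2 kN; R_n = 76.32 + 2·138.2 = 352.8 kN → 265 kN.
Block shear: A_gv = 1260, A_nv = 825, A_nt = 123 mm²; R_n = min(0.6F_uA_nv, 0.6F_yA_gv) + U_bs·F_u·A_nt = 238.2 kN → 179 kN.
Block shear governs: 179 kN.

179 kN (block shear governs)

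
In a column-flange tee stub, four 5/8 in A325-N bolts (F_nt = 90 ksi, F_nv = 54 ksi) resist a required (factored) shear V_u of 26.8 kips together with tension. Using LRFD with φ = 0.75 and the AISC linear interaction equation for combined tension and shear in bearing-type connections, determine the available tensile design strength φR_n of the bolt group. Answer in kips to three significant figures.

63 kips

A_b = π·0.625²/4 = 0.3068 in²; f_rv = 26.8 / (4 × 0.3068) = 21.84 ksi.
F'_nt = 1.3 F_nt − (F_nt / φF_nv) f_rv = 1.3·90 − (90/(0.75·54))·21.84 = 68.47 ksi, capped at F_nt → F'_nt = 68.47 ksi.
R_n = F'_nt · A_b · n = 68.47 × 0.3068 × 4 = 84.03 kips.
Design strength φR_n = 0.75 × 84.03 = 63 kips.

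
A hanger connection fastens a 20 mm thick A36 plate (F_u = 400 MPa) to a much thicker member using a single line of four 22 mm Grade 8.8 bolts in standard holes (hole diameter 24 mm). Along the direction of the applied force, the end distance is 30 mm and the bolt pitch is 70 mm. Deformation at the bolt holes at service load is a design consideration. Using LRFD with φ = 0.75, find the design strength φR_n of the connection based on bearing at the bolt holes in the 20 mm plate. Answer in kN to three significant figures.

Per bolt r_n = 1.2 l_c t F_u ≤ 2.4 d t F_u; upper limit = 2.4 × 22 × 20 × 400 / 1000 = 422.4 kN.
Edge bolt: l_c = 30 − 24/2 = 18 mm → 1.2 × 18 × 20 × 400 / 1000 = 172.8 → r_n = 172.8 kN.
Interior bolts: l_c = 70 − 24 = 46 mm → 1.2 × 46 × 20 × 400 / 1000 = 441.6 → r_n = 422.4 kN.
R_n = 1 × 172.8 + 3 × 422.4 = 1440 kN.
Design strength φR_n = 0.75 × 1440 = 1080 kN.

1080 kN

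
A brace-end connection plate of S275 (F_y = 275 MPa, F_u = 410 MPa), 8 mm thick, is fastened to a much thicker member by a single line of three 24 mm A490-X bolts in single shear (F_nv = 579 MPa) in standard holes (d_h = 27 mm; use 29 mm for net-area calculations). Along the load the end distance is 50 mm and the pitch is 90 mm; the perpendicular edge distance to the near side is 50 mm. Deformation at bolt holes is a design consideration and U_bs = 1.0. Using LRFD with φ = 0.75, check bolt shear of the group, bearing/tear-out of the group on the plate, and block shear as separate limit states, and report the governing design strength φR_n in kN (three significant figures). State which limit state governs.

Bolt shear: A_b = π·24²/4 = 452.4 mm²; R_n = 579 × 452.4 × 3 × 1 / 1000 = 785.8 kN → 0.75 × 785.8 = 589 kN.
Bearing: edge l_c = 36.5, r_n = 143.7 kN; interior l_c = 63, r_n = 188.9 kN; R_n = 143.7 + 2·188.9 = 521.5 kN → 391 kN.
Block shear: A_gv = 1840, A_nv = 1260, A_nt = 284 mm²; R_n = min(0.6F_uA_nv, 0.6F_yA_gv) + U_bs·F_u·A_nt = 420 kN → 315 kN.
Block shear governs: 315 kN.

315 kN (block shear governs)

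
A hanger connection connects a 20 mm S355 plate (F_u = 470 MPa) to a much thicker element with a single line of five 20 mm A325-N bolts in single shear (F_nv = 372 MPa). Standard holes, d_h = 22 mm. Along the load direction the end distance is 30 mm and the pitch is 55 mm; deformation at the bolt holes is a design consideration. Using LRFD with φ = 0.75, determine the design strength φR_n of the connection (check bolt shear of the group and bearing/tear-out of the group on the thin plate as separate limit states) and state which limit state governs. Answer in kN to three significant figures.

Bolt shear: A_b = π·20²/4 = 314.2 mm²; R_n = 372 × 314.2 × 5 × 1 / 1000 = 584.3 kN → 0.75 × 584.3 = 438 kN.
Bearing (1.2 l_c t F_u ≤ 2.4 d t F_u): upper limit = 2.4·20·20·470 / 1000 = 451.2 kN.
  Edge l_c = 30 − 22/2 = 19 → r_n = 214.3 kN; interior l_c = 55 − 22 = 33 → r_n = 372.2 kN.
  R_n,bearing = 1·214.3 + 4·372.2 = 1703 kN → 0.75 × 1703 = 1280 kN.
Bolt shear governs: 438 kN.

438 kN (bolt shear governs)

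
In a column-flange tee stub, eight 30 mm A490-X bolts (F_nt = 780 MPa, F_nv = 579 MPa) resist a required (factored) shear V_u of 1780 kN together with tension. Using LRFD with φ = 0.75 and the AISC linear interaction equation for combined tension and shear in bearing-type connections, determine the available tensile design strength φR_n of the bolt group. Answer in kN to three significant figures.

1900 kN

A_b = π·30²/4 = 706.9 mm²; f_rv = 1780 × 1000 / (8 × 706.9) = 314.8 MPa.
F'_nt = 1.3 F_nt − (F_nt / φF_nv) f_rv = 1.3·780 − (780/(0.75·579))·314.8 = 448.6 MPa, capped at F_nt → F'_nt = 448.6 MPa.
R_n = F'_nt · A_b · n = 448.6 × 706.9 × 8 / 1000 = 2537 kN.
Design strength φR_n = 0.75 × 2537 = 1900 kN.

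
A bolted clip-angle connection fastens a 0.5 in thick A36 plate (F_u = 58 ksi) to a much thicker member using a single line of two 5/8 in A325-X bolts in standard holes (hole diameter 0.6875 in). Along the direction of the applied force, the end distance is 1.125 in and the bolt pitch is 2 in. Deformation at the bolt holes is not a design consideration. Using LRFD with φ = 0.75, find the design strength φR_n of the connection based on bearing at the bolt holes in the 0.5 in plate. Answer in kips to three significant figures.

66.3 kips

Per bolt r_n = 1.5 l_c t F_u ≤ 3.0 d t F_u; upper limit = 3.0 × 0.625 × 0.5 × 58 = 54.38 kips.
Edge bolt: l_c = 1.125 − 0.6875/2 = 0.7812 in → 1.5 × 0.7812 × 0.5 × 58 = 33.98 → r_n = 33.98 kips.
Interior bolts: l_c = 2 − 0.6875 = 1.312 in → 1.5 × 1.312 × 0.5 × 58 = 57.09 → r_n = 54.38 kips.
R_n = 1 × 33.98 + 1 × 54.38 = 88.36 kips.
Design strength φR_n = 0.75 × 88.36 = 66.3 kips.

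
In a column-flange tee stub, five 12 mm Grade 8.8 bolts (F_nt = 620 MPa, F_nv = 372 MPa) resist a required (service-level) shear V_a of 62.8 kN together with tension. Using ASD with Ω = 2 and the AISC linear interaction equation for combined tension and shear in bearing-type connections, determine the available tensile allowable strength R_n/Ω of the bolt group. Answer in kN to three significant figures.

123 kN

A_b = π·12²/4 = 113.1 mm²; f_rv = 62.8 × 1000 / (5 × 113.1) = 111.1 MPa.
F'_nt = 1.3 F_nt − (Ω F_nt / F_nv) f_rv = 1.3·620 − (2·620/372)·111.1 = 435.8 MPa, capped at F_nt → F'_nt = 435.8 MPa.
R_n = F'_nt · A_b · n = 435.8 × 113.1 × 5 / 1000 = 246.4 kN.
Allowable strength R_n/Ω = 246.4 / 2 = 123 kN.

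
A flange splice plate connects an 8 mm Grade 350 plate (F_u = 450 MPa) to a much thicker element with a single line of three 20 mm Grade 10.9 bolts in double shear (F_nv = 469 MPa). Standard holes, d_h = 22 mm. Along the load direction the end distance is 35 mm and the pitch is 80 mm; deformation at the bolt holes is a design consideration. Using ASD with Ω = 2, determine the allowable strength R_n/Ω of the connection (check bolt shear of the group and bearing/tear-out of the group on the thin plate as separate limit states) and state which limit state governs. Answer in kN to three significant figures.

225 kN (bearing governs)

Bolt shear: A_b = π·20²/4 = 314.2 mm²; R_n = 469 × 314.2 × 3 × 2 / 1000 = 884 kN → 884 / 2 = 442 kN.
Bearing (1.2 l_c t F_u ≤ 2.4 d t F_u): upper limit = 2.4·20·8·450 / 1000 = 172.8 kN.
  Edge l_c = 35 − 22/2 = 24 → r_n = 103.7 kN; interior l_c = 80 − 22 = 58 → r_n = 172.8 kN.
  R_n,bearing = 1·103.7 + 2·172.8 = 449.3 kN → 449.3 / 2 = 225 kN.
Bearing governs: 225 kN.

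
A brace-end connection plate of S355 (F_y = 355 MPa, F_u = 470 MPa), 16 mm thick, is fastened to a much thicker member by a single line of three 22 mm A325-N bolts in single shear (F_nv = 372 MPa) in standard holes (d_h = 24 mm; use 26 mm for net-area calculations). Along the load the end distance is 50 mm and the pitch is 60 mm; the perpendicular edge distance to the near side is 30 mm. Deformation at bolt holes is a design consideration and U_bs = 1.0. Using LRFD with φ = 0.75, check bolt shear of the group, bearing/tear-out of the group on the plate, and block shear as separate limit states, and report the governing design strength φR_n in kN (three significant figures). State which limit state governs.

318 kN (bolt shear governs)

Bolt shear: A_b = π·22²/4 = 380.1 mm²; R_n = 372 × 380.1 × 3 × 1 / 1000 = 424.2 kN → 0.75 × 424.2 = 318 kN.
Bearing: edge l_c = 38, r_n = 342.9 kN; interior l_c = 36, r_n = 324.9 kN; R_n = 342.9 + 2·324.9 = 992.6 kN → 744 kN.
Block shear: A_gv = 2720, A_nv = 1680, A_nt = 272 mm²; R_n = min(0.6F_uA_nv, 0.6F_yA_gv) + U_bs·F_u·A_nt = 601.6 kN → 451 kN.
Bolt shear governs: 318 kN.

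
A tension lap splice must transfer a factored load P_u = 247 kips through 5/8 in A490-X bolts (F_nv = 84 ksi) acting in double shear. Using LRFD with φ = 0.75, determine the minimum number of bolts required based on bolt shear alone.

7 bolts

A_b = π·0.625²/4 = 0.3068 in².
Per-bolt design strength φR_n = 0.75 × 84 × 0.3068 × 2 = 38.66 kips.
n ≥ 247 / 38.66 = 6.39 → use 7 bolts.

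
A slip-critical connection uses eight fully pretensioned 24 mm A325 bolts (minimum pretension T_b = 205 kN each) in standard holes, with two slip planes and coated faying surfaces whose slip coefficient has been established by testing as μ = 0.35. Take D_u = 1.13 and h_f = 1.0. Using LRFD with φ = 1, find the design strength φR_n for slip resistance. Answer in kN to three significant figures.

R_n = μ · D_u · h_f · T_b · n_s · n_b = 0.35 × 1.13 × 1.0 × 205 × 2 × 8 = 1297 kN.
Design strength φR_n = 1 × 1297 = 1300 kN.

1300 kN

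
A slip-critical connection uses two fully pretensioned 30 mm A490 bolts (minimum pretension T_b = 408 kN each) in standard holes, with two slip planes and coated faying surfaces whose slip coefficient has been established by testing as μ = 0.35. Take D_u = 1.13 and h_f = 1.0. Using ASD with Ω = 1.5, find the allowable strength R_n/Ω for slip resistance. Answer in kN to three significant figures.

R_n = μ · D_u · h_f · T_b · n_s · n_b = 0.35 × 1.13 × 1.0 × 408 × 2 × 2 = 645.5 kN.
Allowable strength R_n/Ω = 645.5 / 1.5 = 430 kN.

430 kN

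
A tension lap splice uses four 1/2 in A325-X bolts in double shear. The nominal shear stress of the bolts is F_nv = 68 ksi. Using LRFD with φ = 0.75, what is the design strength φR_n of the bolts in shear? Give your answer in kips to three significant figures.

80.1 kips

A_b = π × 0.5² / 4 = 0.1963 in².
R_n = F_nv · A_b · n · n_s = 68 × 0.1963 × 4 × 2 = 106.8 kips.
Design strength φR_n = 0.75 × 106.8 = 80.1 kips.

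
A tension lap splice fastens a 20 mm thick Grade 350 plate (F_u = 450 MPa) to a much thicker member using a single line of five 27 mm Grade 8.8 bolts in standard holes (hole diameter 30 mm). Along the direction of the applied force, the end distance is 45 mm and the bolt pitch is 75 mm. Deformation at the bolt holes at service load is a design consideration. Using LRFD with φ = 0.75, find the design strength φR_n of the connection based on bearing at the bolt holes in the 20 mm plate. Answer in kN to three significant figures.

1700 kN

Per bolt r_n = 1.2 l_c t F_u ≤ 2.4 d t F_u; upper limit = 2.4 × 27 × 20 × 450 / 1000 = 583.2 kN.
Edge bolt: l_c = 45 − 30/2 = 30 mm → 1.2 × 30 × 20 × 450 / 1000 = 324 → r_n = 324 kN.
Interior bolts: l_c = 75 − 30 = 45 mm → 1.2 × 45 × 20 × 450 / 1000 = 486 → r_n = 486 kN.
R_n = 1 × 324 + 4 × 486 = 2268 kN.
Design strength φR_n = 0.75 × 2268 = 1700 kN.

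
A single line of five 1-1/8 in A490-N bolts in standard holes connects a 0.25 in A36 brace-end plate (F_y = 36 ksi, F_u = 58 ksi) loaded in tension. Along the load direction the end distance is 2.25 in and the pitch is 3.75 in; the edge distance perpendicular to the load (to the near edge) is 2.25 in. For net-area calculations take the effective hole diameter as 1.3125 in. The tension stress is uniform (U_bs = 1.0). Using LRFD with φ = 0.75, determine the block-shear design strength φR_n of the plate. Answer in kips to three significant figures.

87.2 kips

Shear plane L_v = 2.25 + 4·3.75 = 17.25 in; A_gv = 17.25 × 0.25 = 4.312 in².
A_nv = (17.25 − 4.5·1.3125) × 0.25 = 2.836 in².
A_nt = (2.25 − 0.5·1.3125) × 0.25 = 0.3984 in².
0.6 F_u A_nv = 98.69 kips; 0.6 F_y A_gv = 93.15 kips → shear yielding governs the shear term.
R_n = 93.15 + 1.0 × 58 × 0.3984 = 116.3 kips.
Design strength φR_n = 0.75 × 116.3 = 87.2 kips.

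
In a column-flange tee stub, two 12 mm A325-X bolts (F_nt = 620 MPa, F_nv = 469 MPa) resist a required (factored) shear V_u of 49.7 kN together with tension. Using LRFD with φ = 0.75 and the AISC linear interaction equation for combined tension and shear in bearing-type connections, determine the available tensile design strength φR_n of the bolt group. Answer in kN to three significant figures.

A_b = π·12²/4 = 113.1 mm²; f_rv = 49.7 × 1000 / (2 × 113.1) = 219.7 MPa.
F'_nt = 1.3 F_nt − (F_nt / φF_nv) f_rv = 1.3·620 − (620/(0.75·469))·219.7 = 418.7 MPa, capped at F_nt → F'_nt = 418.7 MPa.
R_n = F'_nt · A_b · n = 418.7 × 113.1 × 2 / 1000 = 94.71 kN.
Design strength φR_n = 0.75 × 94.71 = 71 kN.

71 kN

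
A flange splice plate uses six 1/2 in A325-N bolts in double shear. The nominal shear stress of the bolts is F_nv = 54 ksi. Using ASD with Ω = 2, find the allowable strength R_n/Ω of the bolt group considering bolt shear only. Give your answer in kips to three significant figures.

A_b = π × 0.5² / 4 = 0.1963 in².
R_n = F_nv · A_b · n · n_s = 54 × 0.1963 × 6 × 2 = 127.2 kips.
Allowable strength R_n/Ω = 127.2 / 2 = 63.6 kips.

63.6 kips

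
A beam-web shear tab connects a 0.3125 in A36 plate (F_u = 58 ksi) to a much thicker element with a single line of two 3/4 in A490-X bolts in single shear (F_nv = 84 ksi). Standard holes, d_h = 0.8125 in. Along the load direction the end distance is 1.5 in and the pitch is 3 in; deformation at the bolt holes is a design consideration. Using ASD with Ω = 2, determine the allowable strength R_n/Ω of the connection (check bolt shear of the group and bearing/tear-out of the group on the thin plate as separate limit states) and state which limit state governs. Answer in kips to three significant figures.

28.2 kips (bearing governs)

Bolt shear: A_b = π·0.75²/4 = 0.4418 in²; R_n = 84 × 0.4418 × 2 × 1 = 74.22 kips → 74.22 / 2 = 37.1 kips.
Bearing (1.2 l_c t F_u ≤ 2.4 d t F_u): upper limit = 2.4·0.75·0.3125·58 = 32.62 kips.
  Edge l_c = 1.5 − 0.8125/2 = 1.094 → r_n = 23.79 kips; interior l_c = 3 − 0.8125 = 2.188 → r_n = 32.62 kips.
  R_n,bearing = 1·23.79 + 1·32.62 = 56.41 kips → 56.41 / 2 = 28.2 kips.
Bearing governs: 28.2 kips.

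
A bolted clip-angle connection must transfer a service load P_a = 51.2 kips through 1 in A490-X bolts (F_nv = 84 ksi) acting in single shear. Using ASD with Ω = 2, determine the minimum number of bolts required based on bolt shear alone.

A_b = π·1²/4 = 0.7854 in².
Per-bolt allowable strength R_n/Ω = 84 × 0.7854 × 1 / 2 = 32.99 kips.
n ≥ 51.2 / 32.99 = 1.552 → use 2 bolts.

2 bolts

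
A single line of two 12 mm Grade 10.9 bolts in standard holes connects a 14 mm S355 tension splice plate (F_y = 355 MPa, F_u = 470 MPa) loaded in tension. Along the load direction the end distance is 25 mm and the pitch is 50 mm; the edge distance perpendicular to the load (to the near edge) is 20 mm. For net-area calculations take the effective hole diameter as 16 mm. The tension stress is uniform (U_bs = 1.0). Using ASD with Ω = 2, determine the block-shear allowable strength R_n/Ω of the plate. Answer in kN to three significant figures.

Shear plane L_v = 25 + 1·50 = 75 mm; A_gv = 75 × 14 = 1050 mm².
A_nv = (75 − 1.5·16) × 14 = 714 mm².
A_nt = (20 − 0.5·16) × 14 = 168 mm².
0.6 F_u A_nv = 201.3 kN; 0.6 F_y A_gv = 223.7 kN → shear rupture governs the shear term.
R_n = 201.3 + 1.0 × 470 × 168 / 1000 = 280.3 kN.
Allowable strength R_n/Ω = 280.3 / 2 = 140 kN.

140 kN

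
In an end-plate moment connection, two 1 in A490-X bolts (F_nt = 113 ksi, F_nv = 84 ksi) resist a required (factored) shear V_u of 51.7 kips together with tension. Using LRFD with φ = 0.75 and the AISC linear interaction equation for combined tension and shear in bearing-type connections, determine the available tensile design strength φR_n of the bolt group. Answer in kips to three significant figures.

104 kips

A_b = π·1²/4 = 0.7854 in²; f_rv = 51.7 / (2 × 0.7854) = 32.91 ksi.
F'_nt = 1.3 F_nt − (F_nt / φF_nv) f_rv = 1.3·113 − (113/(0.75·84))·32.91 = 87.87 ksi, capped at F_nt → F'_nt = 87.87 ksi.
R_n = F'_nt · A_b · n = 87.87 × 0.7854 × 2 = 138 kips.
Design strength φR_n = 0.75 × 138 = 104 kips.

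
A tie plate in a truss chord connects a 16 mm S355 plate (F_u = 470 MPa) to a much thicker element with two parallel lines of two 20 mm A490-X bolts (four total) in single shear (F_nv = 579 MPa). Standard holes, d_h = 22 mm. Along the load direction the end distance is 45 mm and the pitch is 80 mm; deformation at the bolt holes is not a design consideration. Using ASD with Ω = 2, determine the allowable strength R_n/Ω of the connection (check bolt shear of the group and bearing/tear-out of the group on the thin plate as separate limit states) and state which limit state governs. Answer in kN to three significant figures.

364 kN (bolt shear governs)

Bolt shear: A_b = π·20²/4 = 314.2 mm²; R_n = 579 × 314.2 × 4 × 1 / 1000 = 727.6 kN → 727.6 / 2 = 364 kN.
Bearing (1.5 l_c t F_u ≤ 3.0 d t F_u): upper limit = 3.0·20·16·470 / 1000 = 451.2 kN.
  Edge l_c = 45 − 22/2 = 34 → r_n = 383.5 kN; interior l_c = 80 − 22 = 58 → r_n = 451.2 kN.
  R_n,bearing = 2·383.5 + 2·451.2 = 1669 kN → 1669 / 2 = 835 kN.
Bolt shear governs: 364 kN.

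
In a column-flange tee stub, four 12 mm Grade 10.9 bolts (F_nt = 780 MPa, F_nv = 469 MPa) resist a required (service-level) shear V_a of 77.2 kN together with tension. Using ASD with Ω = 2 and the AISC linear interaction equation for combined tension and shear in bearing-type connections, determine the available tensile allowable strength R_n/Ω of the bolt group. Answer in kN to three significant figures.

A_b = π·12²/4 = 113.1 mm²; f_rv = 77.2 × 1000 / (4 × 113.1) = 170.6 MPa.
F'_nt = 1.3 F_nt − (Ω F_nt / F_nv) f_rv = 1.3·780 − (2·780/469)·170.6 = 446.4 MPa, capped at F_nt → F'_nt = 446.4 MPa.
R_n = F'_nt · A_b · n = 446.4 × 113.1 × 4 / 1000 = 201.9 kN.
Allowable strength R_n/Ω = 201.9 / 2 = 101 kN.

101 kN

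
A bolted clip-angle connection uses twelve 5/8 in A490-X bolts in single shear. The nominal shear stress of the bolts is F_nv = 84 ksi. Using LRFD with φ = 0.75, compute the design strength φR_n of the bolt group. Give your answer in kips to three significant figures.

232 kips

A_b = π × 0.625² / 4 = 0.3068 in².
R_n = F_nv · A_b · n · n_s = 84 × 0.3068 × 12 × 1 = 309.3 kips.
Design strength φR_n = 0.75 × 309.3 = 232 kips.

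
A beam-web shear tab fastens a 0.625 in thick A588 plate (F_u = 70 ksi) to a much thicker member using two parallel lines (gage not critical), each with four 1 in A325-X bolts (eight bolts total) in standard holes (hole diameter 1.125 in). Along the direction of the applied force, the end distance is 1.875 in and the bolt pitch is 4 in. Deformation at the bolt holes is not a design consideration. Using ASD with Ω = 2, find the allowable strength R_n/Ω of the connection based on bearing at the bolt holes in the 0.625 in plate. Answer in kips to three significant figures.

Per bolt r_n = 1.5 l_c t F_u ≤ 3.0 d t F_u; upper limit = 3.0 × 1 × 0.625 × 70 = 131.2 kips.
Edge bolt: l_c = 1.875 − 1.125/2 = 1.312 in → 1.5 × 1.312 × 0.625 × 70 = 86.13 → r_n = 86.13 kips.
Interior bolts: l_c = 4 − 1.125 = 2.875 in → 1.5 × 2.875 × 0.625 × 70 = 188.7 → r_n = 131.2 kips.
R_n = 2 × 86.13 + 6 × 131.2 = 959.8 kips.
Allowable strength R_n/Ω = 959.8 / 2 = 480 kips.

480 kips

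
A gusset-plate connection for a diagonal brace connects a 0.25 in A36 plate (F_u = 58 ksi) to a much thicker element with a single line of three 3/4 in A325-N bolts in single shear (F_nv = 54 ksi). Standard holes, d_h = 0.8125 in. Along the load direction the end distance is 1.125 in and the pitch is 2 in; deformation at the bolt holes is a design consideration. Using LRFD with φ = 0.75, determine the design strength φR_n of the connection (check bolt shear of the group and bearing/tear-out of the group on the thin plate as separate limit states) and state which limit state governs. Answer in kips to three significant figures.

40.4 kips (bearing governs)

Bolt shear: A_b = π·0.75²/4 = 0.4418 in²; R_n = 54 × 0.4418 × 3 × 1 = 71.57 kips → 0.75 × 71.57 = 53.7 kips.
Bearing (1.2 l_c t F_u ≤ 2.4 d t F_u): upper limit = 2.4·0.75·0.25·58 = 26.1 kips.
  Edge l_c = 1.125 − 0.8125/2 = 0.7188 → r_n = 12.51 kips; interior l_c = 2 − 0.8125 = 1.188 → r_n = 20.66 kips.
  R_n,bearing = 1·12.51 + 2·20.66 = 53.83 kips → 0.75 × 53.83 = 40.4 kips.
Bearing governs: 40.4 kips.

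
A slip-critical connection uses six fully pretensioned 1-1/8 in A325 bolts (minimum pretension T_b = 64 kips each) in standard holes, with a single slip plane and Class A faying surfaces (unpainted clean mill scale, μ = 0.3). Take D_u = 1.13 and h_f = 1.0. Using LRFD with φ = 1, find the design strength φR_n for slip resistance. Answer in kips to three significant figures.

R_n = μ · D_u · h_f · T_b · n_s · n_b = 0.3 × 1.13 × 1.0 × 64 × 1 × 6 = 130.2 kips.
Design strength φR_n = 1 × 130.2 = 130 kips.

130 kips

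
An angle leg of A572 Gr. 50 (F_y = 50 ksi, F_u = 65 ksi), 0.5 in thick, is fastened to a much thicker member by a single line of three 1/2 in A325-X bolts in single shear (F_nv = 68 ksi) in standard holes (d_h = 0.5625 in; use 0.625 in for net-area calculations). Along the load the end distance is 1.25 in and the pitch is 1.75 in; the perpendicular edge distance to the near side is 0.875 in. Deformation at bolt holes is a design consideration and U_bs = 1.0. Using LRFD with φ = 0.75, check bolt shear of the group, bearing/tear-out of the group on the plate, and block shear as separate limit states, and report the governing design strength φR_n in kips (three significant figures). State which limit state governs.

Bolt shear: A_b = π·0.5²/4 = 0.1963 in²; R_n = 68 × 0.1963 × 3 × 1 = 40.06 kips → 0.75 × 40.06 = 30 kips.
Bearing: edge l_c = 0.9688, r_n = 37.78 kips; interior l_c = 1.188, r_n = 39 kips; R_n = 37.78 + 2·39 = 115.8 kips → 86.8 kips.
Block shear: A_gv = 2.375, A_nv = 1.594, A_nt = 0.2812 in²; R_n = min(0.6F_uA_nv, 0.6F_yA_gv) + U_bs·F_u·A_nt = 80.44 kips → 60.3 kips.
Bolt shear governs: 30 kips.

30 kips (bolt shear governs)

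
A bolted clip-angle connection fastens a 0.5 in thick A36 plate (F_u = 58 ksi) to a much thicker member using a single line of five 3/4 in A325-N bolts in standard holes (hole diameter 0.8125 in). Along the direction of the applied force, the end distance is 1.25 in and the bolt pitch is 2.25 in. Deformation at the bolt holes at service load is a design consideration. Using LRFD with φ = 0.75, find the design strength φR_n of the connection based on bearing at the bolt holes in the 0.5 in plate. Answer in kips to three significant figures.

Per bolt r_n = 1.2 l_c t F_u ≤ 2.4 d t F_u; upper limit = 2.4 × 0.75 × 0.5 × 58 = 52.2 kips.
Edge bolt: l_c = 1.25 − 0.8125/2 = 0.8438 in → 1.2 × 0.8438 × 0.5 × 58 = 29.36 → r_n = 29.36 kips.
Interior bolts: l_c = 2.25 − 0.8125 = 1.438 in → 1.2 × 1.438 × 0.5 × 58 = 50.02 → r_n = 50.02 kips.
R_n = 1 × 29.36 + 4 × 50.02 = 229.5 kips.
Design strength φR_n = 0.75 × 229.5 = 172 kips.

172 kips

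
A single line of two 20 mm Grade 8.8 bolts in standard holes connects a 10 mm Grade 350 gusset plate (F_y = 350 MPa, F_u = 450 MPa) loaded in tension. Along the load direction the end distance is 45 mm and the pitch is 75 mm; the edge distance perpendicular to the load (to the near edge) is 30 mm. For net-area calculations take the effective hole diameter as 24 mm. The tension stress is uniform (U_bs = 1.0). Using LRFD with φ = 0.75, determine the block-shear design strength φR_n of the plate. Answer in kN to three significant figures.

231 kN

Shear plane L_v = 45 + 1·75 = 120 mm; A_gv = 120 × 10 = 1200 mm².
A_nv = (120 − 1.5·24) × 10 = 840 mm².
A_nt = (30 − 0.5·24) × 10 = 180 mm².
0.6 F_u A_nv = 226.8 kN; 0.6 F_y A_gv = 252 kN → shear rupture governs the shear term.
R_n = 226.8 + 1.0 × 450 × 180 / 1000 = 307.8 kN.
Design strength φR_n = 0.75 × 307.8 = 231 kN.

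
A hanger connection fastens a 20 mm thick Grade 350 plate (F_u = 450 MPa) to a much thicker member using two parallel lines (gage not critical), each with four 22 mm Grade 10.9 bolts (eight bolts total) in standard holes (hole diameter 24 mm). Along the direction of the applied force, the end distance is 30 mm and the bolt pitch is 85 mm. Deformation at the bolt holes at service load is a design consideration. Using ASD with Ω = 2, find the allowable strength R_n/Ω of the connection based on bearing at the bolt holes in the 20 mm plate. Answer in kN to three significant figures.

1620 kN

Per bolt r_n = 1.2 l_c t F_u ≤ 2.4 d t F_u; upper limit = 2.4 × 22 × 20 × 450 / 1000 = 475.2 kN.
Edge bolt: l_c = 30 − 24/2 = 18 mm → 1.2 × 18 × 20 × 450 / 1000 = 194.4 → r_n = 194.4 kN.
Interior bolts: l_c = 85 − 24 = 61 mm → 1.2 × 61 × 20 × 450 / 1000 = 658.8 → r_n = 475.2 kN.
R_n = 2 × 194.4 + 6 × 475.2 = 3240 kN.
Allowable strength R_n/Ω = 3240 / 2 = 1620 kN.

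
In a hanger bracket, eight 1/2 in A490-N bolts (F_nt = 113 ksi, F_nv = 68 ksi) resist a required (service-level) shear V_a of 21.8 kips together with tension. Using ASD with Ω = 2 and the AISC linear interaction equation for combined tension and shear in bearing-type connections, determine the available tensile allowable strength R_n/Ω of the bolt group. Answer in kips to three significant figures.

A_b = π·0.5²/4 = 0.1963 in²; f_rv = 21.8 / (8 × 0.1963) = 13.88 ksi.
F'_nt = 1.3 F_nt − (Ω F_nt / F_nv) f_rv = 1.3·113 − (2·113/68)·13.88 = 100.8 ksi, capped at F_nt → F'_nt = 100.8 ksi.
R_n = F'_nt · A_b · n = 100.8 × 0.1963 × 8 = 158.3 kips.
Allowable strength R_n/Ω = 158.3 / 2 = 79.1 kips.

79.1 kips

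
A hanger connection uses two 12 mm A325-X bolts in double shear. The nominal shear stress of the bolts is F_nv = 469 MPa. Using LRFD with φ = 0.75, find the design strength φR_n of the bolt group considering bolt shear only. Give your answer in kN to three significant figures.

159 kN

A_b = π × 12² / 4 = 113.1 mm².
R_n = F_nv · A_b · n · n_s = 469 × 113.1 × 2 × 2 / 1000 = 212.2 kN.
Design strength φR_n = 0.75 × 212.2 = 159 kN.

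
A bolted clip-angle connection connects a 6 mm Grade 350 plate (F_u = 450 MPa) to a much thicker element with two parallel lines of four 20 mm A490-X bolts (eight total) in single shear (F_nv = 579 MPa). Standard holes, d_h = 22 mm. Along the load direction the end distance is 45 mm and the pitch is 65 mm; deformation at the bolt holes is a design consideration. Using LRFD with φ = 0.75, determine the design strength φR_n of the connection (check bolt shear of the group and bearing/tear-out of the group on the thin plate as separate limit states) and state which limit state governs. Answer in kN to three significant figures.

Bolt shear: A_b = π·20²/4 = 314.2 mm²; R_n = 579 × 314.2 × 8 × 1 / 1000 = 1455 kN → 0.75 × 1455 = 1090 kN.
Bearing (1.2 l_c t F_u ≤ 2.4 d t F_u): upper limit = 2.4·20·6·450 / 1000 = 129.6 kN.
  Edge l_c = 45 − 22/2 = 34 → r_n = 110.2 kN; interior l_c = 65 − 22 = 43 → r_n = 129.6 kN.
  R_n,bearing = 2·110.2 + 6·129.6 = 997.9 kN → 0.75 × 997.9 = 748 kN.
Bearing governs: 748 kN.

748 kN (bearing governs)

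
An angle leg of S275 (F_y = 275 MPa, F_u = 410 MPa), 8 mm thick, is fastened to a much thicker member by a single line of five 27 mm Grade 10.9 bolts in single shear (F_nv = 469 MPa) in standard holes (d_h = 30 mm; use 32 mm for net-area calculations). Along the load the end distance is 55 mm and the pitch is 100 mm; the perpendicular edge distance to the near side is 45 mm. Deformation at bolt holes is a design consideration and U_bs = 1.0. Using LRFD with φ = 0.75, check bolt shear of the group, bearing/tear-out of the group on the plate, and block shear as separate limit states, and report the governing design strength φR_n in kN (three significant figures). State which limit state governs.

522 kN (block shear governs)

Bolt shear: A_b = π·27²/4 = 572.6 mm²; R_n = 469 × 572.6 × 5 × 1 / 1000 = 1343 kN → 0.75 × 1343 = 1010 kN.
Bearing: edge l_c = 40, r_n = 157.4 kN; interior l_c = 70, r_n = 212.5 kN; R_n = 157.4 + 4·212.5 = 1008 kN → 756 kN.
Block shear: A_gv = 3640, A_nv = 2488, A_nt = 232 mm²; R_n = min(0.6F_uA_nv, 0.6F_yA_gv) + U_bs·F_u·A_nt = 695.7 kN → 522 kN.
Block shear governs: 522 kN.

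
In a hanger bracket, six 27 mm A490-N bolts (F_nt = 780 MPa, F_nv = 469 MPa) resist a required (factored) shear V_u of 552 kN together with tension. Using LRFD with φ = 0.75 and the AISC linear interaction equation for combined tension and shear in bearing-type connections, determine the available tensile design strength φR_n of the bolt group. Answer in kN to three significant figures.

1690 kN

A_b = π·27²/4 = 572.6 mm²; f_rv = 552 × 1000 / (6 × 572.6) = 160.7 MPa.
F'_nt = 1.3 F_nt − (F_nt / φF_nv) f_rv = 1.3·780 − (780/(0.75·469))·160.7 = 657.7 MPa, capped at F_nt → F'_nt = 657.7 MPa.
R_n = F'_nt · A_b · n = 657.7 × 572.6 × 6 / 1000 = 2259 kN.
Design strength φR_n = 0.75 × 2259 = 1690 kN.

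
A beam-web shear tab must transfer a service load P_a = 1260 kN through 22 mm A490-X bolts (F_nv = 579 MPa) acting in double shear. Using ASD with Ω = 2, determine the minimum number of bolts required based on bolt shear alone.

A_b = π·22²/4 = 380.1 mm².
Per-bolt allowable strength R_n/Ω = 579 × 380.1 × 2 / 1000 / 2 = 220.1 kN.
n ≥ 1260 / 220.1 = 5.725 → use 6 bolts.

6 bolts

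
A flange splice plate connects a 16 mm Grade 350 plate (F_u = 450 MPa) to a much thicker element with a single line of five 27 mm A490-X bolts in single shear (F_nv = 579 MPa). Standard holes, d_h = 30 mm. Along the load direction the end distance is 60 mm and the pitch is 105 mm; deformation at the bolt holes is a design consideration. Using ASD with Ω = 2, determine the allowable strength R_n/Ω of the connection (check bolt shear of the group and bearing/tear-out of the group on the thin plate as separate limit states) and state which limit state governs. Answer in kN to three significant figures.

Bolt shear: A_b = π·27²/4 = 572.6 mm²; R_n = 579 × 572.6 × 5 × 1 / 1000 = 1658 kN → 1658 / 2 = 829 kN.
Bearing (1.2 l_c t F_u ≤ 2.4 d t F_u): upper limit = 2.4·27·16·450 / 1000 = 466.6 kN.
  Edge l_c = 60 − 30/2 = 45 → r_n = 388.8 kN; interior l_c = 105 − 30 = 75 → r_n = 466.6 kN.
  R_n,bearing = 1·388.8 + 4·466.6 = 2255 kN → 2255 / 2 = 1130 kN.
Bolt shear governs: 829 kN.

829 kN (bolt shear governs)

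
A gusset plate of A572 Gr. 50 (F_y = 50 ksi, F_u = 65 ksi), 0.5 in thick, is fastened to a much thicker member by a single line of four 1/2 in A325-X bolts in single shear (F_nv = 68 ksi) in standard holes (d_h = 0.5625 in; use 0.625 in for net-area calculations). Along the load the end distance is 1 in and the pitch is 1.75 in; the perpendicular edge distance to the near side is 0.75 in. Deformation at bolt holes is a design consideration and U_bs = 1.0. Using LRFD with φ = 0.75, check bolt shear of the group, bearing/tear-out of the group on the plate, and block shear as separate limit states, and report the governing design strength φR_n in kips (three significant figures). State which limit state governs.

40.1 kips (bolt shear governs)

Bolt shear: A_b = π·0.5²/4 = 0.1963 in²; R_n = 68 × 0.1963 × 4 × 1 = 53.41 kips → 0.75 × 53.41 = 40.1 kips.
Bearing: edge l_c = 0.7188, r_n = 28.03 kips; interior l_c = 1.188, r_n = 39 kips; R_n = 28.03 + 3·39 = 145 kips → 109 kips.
Block shear: A_gv = 3.125, A_nv = 2.031, A_nt = 0.2188 in²; R_n = min(0.6F_uA_nv, 0.6F_yA_gv) + U_bs·F_u·A_nt = 93.44 kips → 70.1 kips.
Bolt shear governs: 40.1 kips.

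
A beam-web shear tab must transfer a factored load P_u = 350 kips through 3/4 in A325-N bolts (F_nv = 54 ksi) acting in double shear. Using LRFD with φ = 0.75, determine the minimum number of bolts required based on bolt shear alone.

10 bolts

A_b = π·0.75²/4 = 0.4418 in².
Per-bolt design strength φR_n = 0.75 × 54 × 0.4418 × 2 = 35.78 kips.
n ≥ 350 / 35.78 = 9.781 → use 10 bolts.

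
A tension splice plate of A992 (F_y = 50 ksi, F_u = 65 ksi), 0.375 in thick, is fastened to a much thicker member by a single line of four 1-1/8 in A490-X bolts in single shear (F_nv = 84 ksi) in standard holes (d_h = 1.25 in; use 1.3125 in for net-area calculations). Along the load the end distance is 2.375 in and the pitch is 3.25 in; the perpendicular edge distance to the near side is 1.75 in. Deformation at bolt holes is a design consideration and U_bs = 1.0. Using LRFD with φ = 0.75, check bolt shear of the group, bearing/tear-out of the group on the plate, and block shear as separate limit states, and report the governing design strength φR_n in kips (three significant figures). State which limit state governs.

103 kips (block shear governs)

Bolt shear: A_b = π·1.125²/4 = 0.994 in²; R_n = 84 × 0.994 × 4 × 1 = 334 kips → 0.75 × 334 = 250 kips.
Bearing: edge l_c = 1.75, r_n = 51.19 kips; interior l_c = 2, r_n = 58.5 kips; R_n = 51.19 + 3·58.5 = 226.7 kips → 170 kips.
Block shear: A_gv = 4.547, A_nv = 2.824, A_nt = 0.4102 in²; R_n = min(0.6F_uA_nv, 0.6F_yA_gv) + U_bs·F_u·A_nt = 136.8 kips → 103 kips.
Block shear governs: 103 kips.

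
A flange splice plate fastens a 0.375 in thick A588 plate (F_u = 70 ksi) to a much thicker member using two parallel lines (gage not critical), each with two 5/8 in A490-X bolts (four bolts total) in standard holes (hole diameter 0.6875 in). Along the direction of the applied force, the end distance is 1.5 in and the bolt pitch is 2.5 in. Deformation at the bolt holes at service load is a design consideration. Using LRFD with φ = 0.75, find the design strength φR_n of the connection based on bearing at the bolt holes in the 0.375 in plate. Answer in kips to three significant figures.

114 kips

Per bolt r_n = 1.2 l_c t F_u ≤ 2.4 d t F_u; upper limit = 2.4 × 0.625 × 0.375 × 70 = 39.38 kips.
Edge bolt: l_c = 1.5 − 0.6875/2 = 1.156 in → 1.2 × 1.156 × 0.375 × 70 = 36.42 → r_n = 36.42 kips.
Interior bolts: l_c = 2.5 − 0.6875 = 1.812 in → 1.2 × 1.812 × 0.375 × 70 = 57.09 → r_n = 39.38 kips.
R_n = 2 × 36.42 + 2 × 39.38 = 151.6 kips.
Design strength φR_n = 0.75 × 151.6 = 114 kips.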